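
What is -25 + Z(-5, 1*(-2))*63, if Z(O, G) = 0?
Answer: -25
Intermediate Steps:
-25 + Z(-5, 1*(-2))*63 = -25 + 0*63 = -25 + 0 = -25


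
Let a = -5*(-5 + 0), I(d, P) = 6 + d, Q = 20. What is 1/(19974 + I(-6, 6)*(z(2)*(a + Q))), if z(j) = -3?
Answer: 1/19974 ≈ 5.0065e-5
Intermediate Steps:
a = 25 (a = -5*(-5) = 25)
1/(19974 + I(-6, 6)*(z(2)*(a + Q))) = 1/(19974 + (6 - 6)*(-3*(25 + 20))) = 1/(19974 + 0*(-3*45)) = 1/(19974 + 0*(-135)) = 1/(19974 + 0) = 1/19974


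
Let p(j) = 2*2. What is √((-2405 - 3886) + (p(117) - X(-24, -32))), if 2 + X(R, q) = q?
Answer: 13*I*√37 ≈ 79.076*I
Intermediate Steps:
X(R, q) = -2 + q
p(j) = 4
√((-2405 - 3886) + (p(117) - X(-24, -32))) = √((-2405 - 3886) + (4 - (-2 - 32))) = √(-6291 + (4 - 1*(-34))) = √(-6291 + (4 + 34)) = √(-6291 + 38) = √(-6253) = 13*I*√37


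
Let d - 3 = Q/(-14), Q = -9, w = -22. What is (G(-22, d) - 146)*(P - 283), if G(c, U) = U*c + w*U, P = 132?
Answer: 323744/7 ≈ 46249.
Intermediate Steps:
d = 51/14 (d = 3 - 9/(-14) = 3 - 9*(-1/14) = 3 + 9/14 = 51/14 ≈ 3.6429)
G(c, U) = -22*U + U*c (G(c, U) = U*c - 22*U = -22*U + U*c)
(G(-22, d) - 146)*(P - 283) = (51*(-22 - 22)/14 - 146)*(132 - 283) = ((51/14)*(-44) - 146)*(-151) = (-1122/7 - 146)*(-151) = -2144/7*(-151) = 323744/7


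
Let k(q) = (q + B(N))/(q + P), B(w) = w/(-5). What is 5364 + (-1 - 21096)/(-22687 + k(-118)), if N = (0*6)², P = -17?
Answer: 16430779323/3062627 ≈ 5364.9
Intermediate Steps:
N = 0 (N = 0² = 0)
B(w) = -w/5 (B(w) = w*(-⅕) = -w/5)
k(q) = q/(-17 + q) (k(q) = (q - ⅕*0)/(q - 17) = (q + 0)/(-17 + q) = q/(-17 + q))
5364 + (-1 - 21096)/(-22687 + k(-118)) = 5364 + (-1 - 21096)/(-22687 - 118/(-17 - 118)) = 5364 - 21097/(-22687 - 118/(-135)) = 5364 - 21097/(-22687 - 118*(-1/135)) = 5364 - 21097/(-22687 + 118/135) = 5364 - 21097/(-3062627/135) = 5364 - 21097*(-135/3062627) = 5364 + 2848095/3062627 = 16430779323/3062627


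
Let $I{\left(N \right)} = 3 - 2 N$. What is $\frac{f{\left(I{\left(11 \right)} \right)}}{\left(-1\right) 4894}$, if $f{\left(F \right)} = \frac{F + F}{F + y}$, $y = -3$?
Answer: $- \frac{19}{53834} \approx -0.00035294$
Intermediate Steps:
$f{\left(F \right)} = \frac{2 F}{-3 + F}$ ($f{\left(F \right)} = \frac{F + F}{F - 3} = \frac{2 F}{-3 + F}$)
$\frac{f{\left(I{\left(11 \right)} \right)}}{\left(-1\right) 4894} = \frac{2 \left(3 - 22\right) \frac{1}{-3 + \left(3 - 22\right)}}{\left(-1\right) 4894} = \frac{2 \left(3 - 22\right) \frac{1}{-3 + \left(3 - 22\right)}}{-4894} = 2 \left(-19\right) \frac{1}{-3 - 19} \left(- \frac{1}{4894}\right) = 2 \left(-19\right) \frac{1}{-22} \left(- \frac{1}{4894}\right) = 2 \left(-19\right) \left(- \frac{1}{22}\right) \left(- \frac{1}{4894}\right) = \frac{19}{11} \left(- \frac{1}{4894}\right) = - \frac{19}{53834}$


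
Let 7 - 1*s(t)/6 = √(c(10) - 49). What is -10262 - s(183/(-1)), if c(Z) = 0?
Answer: -10304 + 42*I ≈ -10304.0 + 42.0*I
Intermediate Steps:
s(t) = 42 - 42*I (s(t) = 42 - 6*√(0 - 49) = 42 - 42*I)
-10262 - s(183/(-1)) = -10262 - (42 - 42*I) = -10262 + (-42 + 42*I) = -10304 + 42*I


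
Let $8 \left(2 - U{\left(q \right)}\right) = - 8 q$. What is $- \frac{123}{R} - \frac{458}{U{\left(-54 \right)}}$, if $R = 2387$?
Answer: $\frac{543425}{62062} \approx 8.7562$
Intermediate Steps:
$U{\left(q \right)} = 2 + q$ ($U{\left(q \right)} = 2 - \frac{\left(-8\right) q}{8} = 2 + q$)
$- \frac{123}{R} - \frac{458}{U{\left(-54 \right)}} = - \frac{123}{2387} - \frac{458}{2 - 54} = \left(-123\right) \frac{1}{2387} - \frac{458}{-52} = - \frac{123}{2387} - - \frac{229}{26} = - \frac{123}{2387} + \frac{229}{26} = \frac{543425}{62062}$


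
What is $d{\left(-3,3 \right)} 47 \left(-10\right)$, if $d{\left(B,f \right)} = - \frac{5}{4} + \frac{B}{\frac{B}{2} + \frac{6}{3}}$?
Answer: $\frac{6815}{2} \approx 3407.5$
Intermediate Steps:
$d{\left(B,f \right)} = - \frac{5}{4} + \frac{B}{2 + \frac{B}{2}}$ ($d{\left(B,f \right)} = \left(-5\right) \frac{1}{4} + \frac{B}{B \frac{1}{2} + 6 \cdot \frac{1}{3}} = - \frac{5}{4} + \frac{B}{\frac{B}{2} + 2} = - \frac{5}{4} + \frac{B}{2 + \frac{B}{2}}$)
$d{\left(-3,3 \right)} 47 \left(-10\right) = \frac{-20 + 3 \left(-3\right)}{4 \left(4 - 3\right)} 47 \left(-10\right) = \frac{-20 - 9}{4 \cdot 1} \cdot 47 \left(-10\right) = \frac{1}{4} \cdot 1 \left(-29\right) 47 \left(-10\right) = \left(- \frac{29}{4}\right) 47 \left(-10\right) = \left(- \frac{1363}{4}\right) \left(-10\right) = \frac{6815}{2}$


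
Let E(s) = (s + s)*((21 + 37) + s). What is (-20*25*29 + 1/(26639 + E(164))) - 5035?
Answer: -1942853424/99455 ≈ -19535.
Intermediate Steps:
E(s) = 2*s*(58 + s) (E(s) = (2*s)*(58 + s) = 2*s*(58 + s))
(-20*25*29 + 1/(26639 + E(164))) - 5035 = (-20*25*29 + 1/(26639 + 2*164*(58 + 164))) - 5035 = (-500*29 + 1/(26639 + 2*164*222)) - 5035 = (-14500 + 1/(26639 + 72816)) - 5035 = (-14500 + 1/99455) - 5035 = -1442097499/99455 - 5035 = -1942853424/99455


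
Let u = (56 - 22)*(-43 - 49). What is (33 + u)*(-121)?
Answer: 374495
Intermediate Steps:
u = -3128 (u = 34*(-92) = -3128)
(33 + u)*(-121) = (33 - 3128)*(-121) = -3095*(-121) = 374495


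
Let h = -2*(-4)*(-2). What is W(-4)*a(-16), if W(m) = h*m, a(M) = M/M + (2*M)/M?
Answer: 192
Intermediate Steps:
h = -16 (h = 8*(-2) = -16)
a(M) = 3 (a(M) = 1 + 2 = 3)
W(m) = -16*m
W(-4)*a(-16) = -16*(-4)*3 = 64*3 = 192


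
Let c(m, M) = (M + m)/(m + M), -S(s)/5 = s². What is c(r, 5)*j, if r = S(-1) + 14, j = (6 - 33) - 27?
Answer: -54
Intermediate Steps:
S(s) = -5*s²
j = -54 (j = -27 - 27 = -54)
r = 9 (r = -5*(-1)² + 14 = -5*1 + 14 = -5 + 14 = 9)
c(m, M) = 1 (c(m, M) = (M + m)/(M + m) = 1)
c(r, 5)*j = 1*(-54) = -54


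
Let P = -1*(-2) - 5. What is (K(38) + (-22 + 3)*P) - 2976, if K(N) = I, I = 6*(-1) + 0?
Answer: -2925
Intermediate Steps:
P = -3 (P = 2 - 5 = -3)
I = -6 (I = -6 + 0 = -6)
K(N) = -6
(K(38) + (-22 + 3)*P) - 2976 = (-6 + (-22 + 3)*(-3)) - 2976 = (-6 - 19*(-3)) - 2976 = (-6 + 57) - 2976 = 51 - 2976 = -2925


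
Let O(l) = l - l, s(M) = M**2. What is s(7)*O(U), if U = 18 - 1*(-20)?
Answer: 0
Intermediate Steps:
U = 38 (U = 18 + 20 = 38)
O(l) = 0
s(7)*O(U) = 7**2*0 = 49*0 = 0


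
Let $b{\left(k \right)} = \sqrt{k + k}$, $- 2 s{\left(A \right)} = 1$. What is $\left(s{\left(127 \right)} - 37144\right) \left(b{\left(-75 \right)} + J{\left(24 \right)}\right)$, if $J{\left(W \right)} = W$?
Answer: $-891468 - \frac{371445 i \sqrt{6}}{2} \approx -8.9147 \cdot 10^{5} - 4.5493 \cdot 10^{5} i$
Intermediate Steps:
$s{\left(A \right)} = - \frac{1}{2}$ ($s{\left(A \right)} = \left(- \frac{1}{2}\right) 1 = - \frac{1}{2}$)
$b{\left(k \right)} = \sqrt{2} \sqrt{k}$ ($b{\left(k \right)} = \sqrt{2 k} = \sqrt{2} \sqrt{k}$)
$\left(s{\left(127 \right)} - 37144\right) \left(b{\left(-75 \right)} + J{\left(24 \right)}\right) = \left(- \frac{1}{2} - 37144\right) \left(\sqrt{2} \sqrt{-75} + 24\right) = - \frac{74289 \left(\sqrt{2} \cdot 5 i \sqrt{3} + 24\right)}{2} = - \frac{74289 \left(5 i \sqrt{6} + 24\right)}{2} = - \frac{74289 \left(24 + 5 i \sqrt{6}\right)}{2} = -891468 - \frac{371445 i \sqrt{6}}{2}$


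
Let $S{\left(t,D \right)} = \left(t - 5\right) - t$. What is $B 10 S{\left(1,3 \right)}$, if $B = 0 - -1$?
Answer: $-50$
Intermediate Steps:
$S{\left(t,D \right)} = -5$ ($S{\left(t,D \right)} = \left(-5 + t\right) - t = -5$)
$B = 1$ ($B = 0 + 1 = 1$)
$B 10 S{\left(1,3 \right)} = 1 \cdot 10 \left(-5\right) = 10 \left(-5\right) = -50$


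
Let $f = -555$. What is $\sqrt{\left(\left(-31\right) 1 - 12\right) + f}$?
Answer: $i \sqrt{598} \approx 24.454 i$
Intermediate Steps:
$\sqrt{\left(\left(-31\right) 1 - 12\right) + f} = \sqrt{\left(\left(-31\right) 1 - 12\right) - 555} = \sqrt{\left(-31 - 12\right) - 555} = \sqrt{-43 - 555} = \sqrt{-598} = i \sqrt{598}$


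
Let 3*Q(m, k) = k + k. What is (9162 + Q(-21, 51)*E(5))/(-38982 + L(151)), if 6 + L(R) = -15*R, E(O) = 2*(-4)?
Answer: -8890/41253 ≈ -0.21550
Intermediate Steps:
E(O) = -8
Q(m, k) = 2*k/3 (Q(m, k) = (k + k)/3 = (2*k)/3 = 2*k/3)
L(R) = -6 - 15*R
(9162 + Q(-21, 51)*E(5))/(-38982 + L(151)) = (9162 + ((2/3)*51)*(-8))/(-38982 + (-6 - 15*151)) = (9162 + 34*(-8))/(-38982 + (-6 - 2265)) = (9162 - 272)/(-38982 - 2271) = 8890/(-41253) = 8890*(-1/41253) = -8890/41253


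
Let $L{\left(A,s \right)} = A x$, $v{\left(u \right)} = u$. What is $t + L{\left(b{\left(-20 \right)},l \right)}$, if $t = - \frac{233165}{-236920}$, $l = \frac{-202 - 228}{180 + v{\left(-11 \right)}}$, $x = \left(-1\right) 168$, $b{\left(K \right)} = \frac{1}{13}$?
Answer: $- \frac{7354283}{615992} \approx -11.939$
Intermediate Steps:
$b{\left(K \right)} = \frac{1}{13}$
$x = -168$
$l = - \frac{430}{169}$ ($l = \frac{-202 - 228}{180 - 11} = - \frac{430}{169} \approx -2.5444$)
$L{\left(A,s \right)} = - 168 A$ ($L{\left(A,s \right)} = A \left(-168\right) = - 168 A$)
$t = \frac{46633}{47384}$ ($t = \left(-233165\right) \left(- \frac{1}{236920}\right) = \frac{46633}{47384} \approx 0.98415$)
$t + L{\left(b{\left(-20 \right)},l \right)} = \frac{46633}{47384} - \frac{168}{13} = - \frac{7354283}{615992}$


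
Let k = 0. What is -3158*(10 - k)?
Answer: -31580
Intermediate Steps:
-3158*(10 - k) = -3158*(10 - 1*0) = -3158*(10 + 0) = -3158*10 = -31580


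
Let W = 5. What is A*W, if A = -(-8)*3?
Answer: 120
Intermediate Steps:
A = 24 (A = -1*(-24) = 24)
A*W = 24*5 = 120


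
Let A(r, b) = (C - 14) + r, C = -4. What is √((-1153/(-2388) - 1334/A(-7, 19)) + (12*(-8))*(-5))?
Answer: √19026638949/5970 ≈ 23.105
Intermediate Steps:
A(r, b) = -18 + r (A(r, b) = (-4 - 14) + r = -18 + r)
√((-1153/(-2388) - 1334/A(-7, 19)) + (12*(-8))*(-5)) = √((-1153/(-2388) - 1334/(-18 - 7)) + (12*(-8))*(-5)) = √((-1153*(-1/2388) - 1334/(-25)) - 96*(-5)) = √((1153/2388 - 1334*(-1/25)) + 480) = √((1153/2388 + 1334/25) + 480) = √(3214417/59700 + 480) = √(31870417/59700) = √19026638949/5970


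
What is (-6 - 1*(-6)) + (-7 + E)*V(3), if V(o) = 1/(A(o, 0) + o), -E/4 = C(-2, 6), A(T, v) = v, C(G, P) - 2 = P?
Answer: -13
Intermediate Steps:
C(G, P) = 2 + P
E = -32 (E = -4*(2 + 6) = -4*8 = -32)
V(o) = 1/o (V(o) = 1/(0 + o) = 1/o)
(-6 - 1*(-6)) + (-7 + E)*V(3) = (-6 - 1*(-6)) + (-7 - 32)/3 = (-6 + 6) - 39*⅓ = 0 - 13 = -13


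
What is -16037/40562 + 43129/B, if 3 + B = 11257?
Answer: 23072325/6713011 ≈ 3.4370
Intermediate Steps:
B = 11254 (B = -3 + 11257 = 11254)
-16037/40562 + 43129/B = -16037/40562 + 43129/11254 = -16037*1/40562 + 43129*(1/11254) = -16037/40562 + 2537/662 = 23072325/6713011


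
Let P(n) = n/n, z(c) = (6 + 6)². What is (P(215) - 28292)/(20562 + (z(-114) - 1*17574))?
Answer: -28291/3132 ≈ -9.0329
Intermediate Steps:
z(c) = 144 (z(c) = 12² = 144)
P(n) = 1
(P(215) - 28292)/(20562 + (z(-114) - 1*17574)) = (1 - 28292)/(20562 + (144 - 1*17574)) = -28291/(20562 + (144 - 17574)) = -28291/(20562 - 17430) = -28291/3132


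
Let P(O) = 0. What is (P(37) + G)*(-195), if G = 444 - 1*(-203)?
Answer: -126165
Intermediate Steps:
G = 647 (G = 444 + 203 = 647)
(P(37) + G)*(-195) = (0 + 647)*(-195) = 647*(-195) = -126165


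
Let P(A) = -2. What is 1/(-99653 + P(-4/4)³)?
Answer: -1/99661 ≈ -1.0034e-5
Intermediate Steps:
1/(-99653 + P(-4/4)³) = 1/(-99653 + (-2)³) = 1/(-99653 - 8) = 1/(-99661) = -1/99661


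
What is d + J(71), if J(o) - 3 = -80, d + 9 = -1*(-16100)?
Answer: 16014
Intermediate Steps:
d = 16091 (d = -9 - 1*(-16100) = -9 + 16100 = 16091)
J(o) = -77 (J(o) = 3 - 80 = -77)
d + J(71) = 16091 - 77 = 16014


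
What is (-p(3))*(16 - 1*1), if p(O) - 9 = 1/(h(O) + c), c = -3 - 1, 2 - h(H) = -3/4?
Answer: -123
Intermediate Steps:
h(H) = 11/4 (h(H) = 2 - (-3)/4 = 2 - 1*(-¾) = 2 + ¾ = 11/4)
c = -4
p(O) = 41/5 (p(O) = 9 + 1/(11/4 - 4) = 9 + 1/(-5/4) = 9 - ⅘ = 41/5)
(-p(3))*(16 - 1*1) = (-1*41/5)*(16 - 1*1) = -41*(16 - 1)/5 = -41/5*15 = -123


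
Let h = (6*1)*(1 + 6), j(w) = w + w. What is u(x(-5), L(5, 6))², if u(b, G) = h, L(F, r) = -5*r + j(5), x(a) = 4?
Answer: 1764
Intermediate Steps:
j(w) = 2*w
L(F, r) = 10 - 5*r (L(F, r) = -5*r + 2*5 = -5*r + 10 = 10 - 5*r)
h = 42 (h = 6*7 = 42)
u(b, G) = 42
u(x(-5), L(5, 6))² = 42² = 1764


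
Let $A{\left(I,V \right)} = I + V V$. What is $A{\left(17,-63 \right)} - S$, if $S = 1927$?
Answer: $2059$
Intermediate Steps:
$A{\left(I,V \right)} = I + V^{2}$
$A{\left(17,-63 \right)} - S = \left(17 + \left(-63\right)^{2}\right) - 1927 = \left(17 + 3969\right) - 1927 = 3986 - 1927 = 2059$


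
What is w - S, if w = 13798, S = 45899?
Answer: -32101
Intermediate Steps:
w - S = 13798 - 1*45899 = 13798 - 45899 = -32101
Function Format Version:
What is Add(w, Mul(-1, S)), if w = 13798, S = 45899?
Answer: -32101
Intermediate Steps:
Add(w, Mul(-1, S)) = Add(13798, Mul(-1, 45899)) = Add(13798, -45899) = -32101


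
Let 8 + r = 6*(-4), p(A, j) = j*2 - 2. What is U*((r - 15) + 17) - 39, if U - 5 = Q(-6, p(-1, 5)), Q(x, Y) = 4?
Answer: -309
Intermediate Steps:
p(A, j) = -2 + 2*j (p(A, j) = 2*j - 2 = -2 + 2*j)
U = 9 (U = 5 + 4 = 9)
r = -32 (r = -8 + 6*(-4) = -8 - 24 = -32)
U*((r - 15) + 17) - 39 = 9*((-32 - 15) + 17) - 39 = 9*(-47 + 17) - 39 = 9*(-30) - 39 = -270 - 39 = -309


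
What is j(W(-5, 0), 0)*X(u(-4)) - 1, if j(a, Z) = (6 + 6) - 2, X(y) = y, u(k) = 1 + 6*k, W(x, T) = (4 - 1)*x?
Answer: -231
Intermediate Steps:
W(x, T) = 3*x
j(a, Z) = 10 (j(a, Z) = 12 - 2 = 10)
j(W(-5, 0), 0)*X(u(-4)) - 1 = 10*(1 + 6*(-4)) - 1 = 10*(1 - 24) - 1 = 10*(-23) - 1 = -230 - 1 = -231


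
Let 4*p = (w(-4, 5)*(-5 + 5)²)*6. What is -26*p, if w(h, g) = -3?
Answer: 0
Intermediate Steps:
p = 0 (p = (-3*(-5 + 5)²*6)/4 = (-3*0²*6)/4 = (-3*0*6)/4 = (0*6)/4 = (¼)*0 = 0)
-26*p = -26*0 = 0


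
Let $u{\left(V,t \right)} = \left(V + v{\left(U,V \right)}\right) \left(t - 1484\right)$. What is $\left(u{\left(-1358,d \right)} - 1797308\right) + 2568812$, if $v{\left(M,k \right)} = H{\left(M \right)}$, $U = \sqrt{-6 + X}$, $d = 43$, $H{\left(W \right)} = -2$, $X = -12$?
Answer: $2731264$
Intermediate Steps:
$U = 3 i \sqrt{2}$ ($U = \sqrt{-6 - 12} = \sqrt{-18} = 3 i \sqrt{2} \approx 4.2426 i$)
$v{\left(M,k \right)} = -2$
$u{\left(V,t \right)} = \left(-1484 + t\right) \left(-2 + V\right)$ ($u{\left(V,t \right)} = \left(V - 2\right) \left(t - 1484\right) = \left(-2 + V\right) \left(-1484 + t\right) = \left(-1484 + t\right) \left(-2 + V\right)$)
$\left(u{\left(-1358,d \right)} - 1797308\right) + 2568812 = \left(\left(2968 - -2015272 - 86 - 58394\right) - 1797308\right) + 2568812 = \left(\left(2968 + 2015272 - 86 - 58394\right) - 1797308\right) + 2568812 = \left(1959760 - 1797308\right) + 2568812 = 162452 + 2568812 = 2731264$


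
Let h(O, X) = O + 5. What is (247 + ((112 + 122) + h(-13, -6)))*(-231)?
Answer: -109263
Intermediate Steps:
h(O, X) = 5 + O
(247 + ((112 + 122) + h(-13, -6)))*(-231) = (247 + ((112 + 122) + (5 - 13)))*(-231) = (247 + (234 - 8))*(-231) = (247 + 226)*(-231) = 473*(-231) = -109263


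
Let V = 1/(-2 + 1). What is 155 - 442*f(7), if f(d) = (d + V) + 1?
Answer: -2939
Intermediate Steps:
V = -1 (V = 1/(-1) = -1)
f(d) = d (f(d) = (d - 1) + 1 = (-1 + d) + 1 = d)
155 - 442*f(7) = 155 - 442*7 = 155 - 3094 = -2939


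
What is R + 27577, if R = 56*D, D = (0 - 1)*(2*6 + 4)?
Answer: 26681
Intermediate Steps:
D = -16 (D = -(12 + 4) = -1*16 = -16)
R = -896 (R = 56*(-16) = -896)
R + 27577 = -896 + 27577 = 26681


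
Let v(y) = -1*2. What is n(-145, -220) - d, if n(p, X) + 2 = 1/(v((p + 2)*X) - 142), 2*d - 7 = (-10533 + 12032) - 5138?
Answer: 261215/144 ≈ 1814.0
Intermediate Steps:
v(y) = -2
d = -1816 (d = 7/2 + ((-10533 + 12032) - 5138)/2 = 7/2 + (1499 - 5138)/2 = 7/2 + (½)*(-3639) = 7/2 - 3639/2 = -1816)
n(p, X) = -289/144 (n(p, X) = -2 + 1/(-2 - 142) = -2 + 1/(-144) = -2 - 1/144 = -289/144)
n(-145, -220) - d = -289/144 - 1*(-1816) = -289/144 + 1816 = 261215/144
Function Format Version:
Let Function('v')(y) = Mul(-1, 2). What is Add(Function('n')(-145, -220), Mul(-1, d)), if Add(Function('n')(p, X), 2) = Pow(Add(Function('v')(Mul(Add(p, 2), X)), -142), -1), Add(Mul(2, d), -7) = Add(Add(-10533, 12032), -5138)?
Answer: Rational(261215, 144) ≈ 1814.0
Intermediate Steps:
Function('v')(y) = -2
d = -1816 (d = Add(Rational(7, 2), Mul(Rational(1, 2), Add(Add(-10533, 12032), -5138))) = Add(Rational(7, 2), Mul(Rational(1, 2), Add(1499, -5138))) = Add(Rational(7, 2), Mul(Rational(1, 2), -3639)) = Add(Rational(7, 2), Rational(-3639, 2)) = -1816)
Function('n')(p, X) = Rational(-289, 144) (Function('n')(p, X) = Add(-2, Pow(Add(-2, -142), -1)) = Add(-2, Pow(-144, -1)) = Add(-2, Rational(-1, 144)) = Rational(-289, 144))
Add(Function('n')(-145, -220), Mul(-1, d)) = Add(Rational(-289, 144), Mul(-1, -1816)) = Add(Rational(-289, 144), 1816) = Rational(261215, 144)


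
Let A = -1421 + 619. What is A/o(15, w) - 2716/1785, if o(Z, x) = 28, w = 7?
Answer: -107687/3570 ≈ -30.164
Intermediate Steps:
A = -802
A/o(15, w) - 2716/1785 = -802/28 - 2716/1785 = -802*1/28 - 2716*1/1785 = -401/14 - 388/255 = -107687/3570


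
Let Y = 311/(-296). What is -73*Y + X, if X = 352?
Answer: 126895/296 ≈ 428.70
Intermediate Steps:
Y = -311/296 (Y = 311*(-1/296) = -311/296 ≈ -1.0507)
-73*Y + X = -73*(-311/296) + 352 = 22703/296 + 352 = 126895/296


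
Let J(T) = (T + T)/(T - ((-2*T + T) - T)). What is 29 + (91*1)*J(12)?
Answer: 269/3 ≈ 89.667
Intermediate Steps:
J(T) = 2/3 (J(T) = (2*T)/(T - (-T - T)) = (2*T)/(T - (-2)*T) = (2*T)/(T + 2*T) = (2*T)/((3*T)) = (2*T)*(1/(3*T)) = 2/3)
29 + (91*1)*J(12) = 29 + (91*1)*(2/3) = 29 + 91*(2/3) = 29 + 182/3 = 269/3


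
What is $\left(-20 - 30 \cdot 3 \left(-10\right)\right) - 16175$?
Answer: $-15295$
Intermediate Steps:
$\left(-20 - 30 \cdot 3 \left(-10\right)\right) - 16175 = \left(-20 - -900\right) - 16175 = \left(-20 + 900\right) - 16175 = 880 - 16175 = -15295$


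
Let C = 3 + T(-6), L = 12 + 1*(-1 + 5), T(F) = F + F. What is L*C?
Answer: -144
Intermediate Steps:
T(F) = 2*F
L = 16 (L = 12 + 1*4 = 12 + 4 = 16)
C = -9 (C = 3 + 2*(-6) = 3 - 12 = -9)
L*C = 16*(-9) = -144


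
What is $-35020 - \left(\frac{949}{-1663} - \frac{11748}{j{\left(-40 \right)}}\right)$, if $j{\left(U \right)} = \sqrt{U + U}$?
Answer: $- \frac{58237311}{1663} - \frac{2937 i \sqrt{5}}{5} \approx -35019.0 - 1313.5 i$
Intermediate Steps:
$j{\left(U \right)} = \sqrt{2} \sqrt{U}$ ($j{\left(U \right)} = \sqrt{2 U} = \sqrt{2} \sqrt{U}$)
$-35020 - \left(\frac{949}{-1663} - \frac{11748}{j{\left(-40 \right)}}\right) = -35020 - \left(\frac{949}{-1663} - \frac{11748}{\sqrt{2} \sqrt{-40}}\right) = -35020 - \left(949 \left(- \frac{1}{1663}\right) - \frac{11748}{\sqrt{2} \cdot 2 i \sqrt{10}}\right) = -35020 - \left(- \frac{949}{1663} - \frac{11748}{4 i \sqrt{5}}\right) = -35020 - \left(- \frac{949}{1663} - 11748 \left(- \frac{i \sqrt{5}}{20}\right)\right) = -35020 - \left(- \frac{949}{1663} + \frac{2937 i \sqrt{5}}{5}\right) = -35020 + \left(\frac{949}{1663} - \frac{2937 i \sqrt{5}}{5}\right) = - \frac{58237311}{1663} - \frac{2937 i \sqrt{5}}{5}$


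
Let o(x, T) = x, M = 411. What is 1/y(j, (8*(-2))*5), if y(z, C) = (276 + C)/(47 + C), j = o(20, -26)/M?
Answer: -33/196 ≈ -0.16837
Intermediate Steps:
j = 20/411 ≈ 0.048662
y(z, C) = (276 + C)/(47 + C)
1/y(j, (8*(-2))*5) = 1/((276 + (8*(-2))*5)/(47 + (8*(-2))*5)) = 1/((276 - 16*5)/(47 - 16*5)) = 1/((276 - 80)/(47 - 80)) = 1/(196/(-33)) = 1/(-1/33*196) = 1/(-196/33) = -33/196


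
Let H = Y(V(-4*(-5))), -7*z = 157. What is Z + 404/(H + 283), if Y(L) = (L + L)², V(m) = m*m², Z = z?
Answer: -820245747/36571469 ≈ -22.429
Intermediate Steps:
z = -157/7 (z = -⅐*157 = -157/7 ≈ -22.429)
Z = -157/7 ≈ -22.429
V(m) = m³
Y(L) = 4*L² (Y(L) = (2*L)² = 4*L²)
H = 256000000 (H = 4*((-4*(-5))³)² = 4*(20³)² = 4*8000² = 4*64000000 = 256000000)
Z + 404/(H + 283) = -157/7 + 404/(256000000 + 283) = -157/7 + 404/256000283 = -820245747/36571469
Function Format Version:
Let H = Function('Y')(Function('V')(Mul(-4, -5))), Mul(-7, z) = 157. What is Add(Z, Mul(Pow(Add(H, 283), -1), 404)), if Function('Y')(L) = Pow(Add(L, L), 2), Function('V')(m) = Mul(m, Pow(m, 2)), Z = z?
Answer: Rational(-820245747, 36571469) ≈ -22.429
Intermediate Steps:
z = Rational(-157, 7) (z = Mul(Rational(-1, 7), 157) = Rational(-157, 7) ≈ -22.429)
Z = Rational(-157, 7) ≈ -22.429
Function('V')(m) = Pow(m, 3)
Function('Y')(L) = Mul(4, Pow(L, 2)) (Function('Y')(L) = Pow(Mul(2, L), 2) = Mul(4, Pow(L, 2)))
H = 256000000 (H = Mul(4, Pow(Pow(Mul(-4, -5), 3), 2)) = Mul(4, Pow(Pow(20, 3), 2)) = Mul(4, Pow(8000, 2)) = Mul(4, 64000000) = 256000000)
Add(Z, Mul(Pow(Add(H, 283), -1), 404)) = Add(Rational(-157, 7), Mul(Pow(Add(256000000, 283), -1), 404)) = Add(Rational(-157, 7), Mul(Pow(256000283, -1), 404)) = Add(Rational(-157, 7), Mul(Rational(1, 256000283), 404)) = Add(Rational(-157, 7), Rational(404, 256000283)) = Rational(-820245747, 36571469)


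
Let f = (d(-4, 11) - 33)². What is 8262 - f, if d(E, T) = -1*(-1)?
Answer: 7238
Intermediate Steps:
d(E, T) = 1
f = 1024 (f = (1 - 33)² = (-32)² = 1024)
8262 - f = 8262 - 1*1024 = 8262 - 1024 = 7238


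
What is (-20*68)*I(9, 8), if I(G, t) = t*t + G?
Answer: -99280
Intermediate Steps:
I(G, t) = G + t² (I(G, t) = t² + G = G + t²)
(-20*68)*I(9, 8) = (-20*68)*(9 + 8²) = -1360*(9 + 64) = -1360*73 = -99280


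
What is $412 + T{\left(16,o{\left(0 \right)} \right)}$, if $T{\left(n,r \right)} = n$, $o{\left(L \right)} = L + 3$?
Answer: $428$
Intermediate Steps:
$o{\left(L \right)} = 3 + L$
$412 + T{\left(16,o{\left(0 \right)} \right)} = 412 + 16 = 428$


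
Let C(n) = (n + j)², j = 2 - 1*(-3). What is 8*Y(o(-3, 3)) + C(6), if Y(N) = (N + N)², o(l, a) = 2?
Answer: 249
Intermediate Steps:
j = 5 (j = 2 + 3 = 5)
C(n) = (5 + n)² (C(n) = (n + 5)² = (5 + n)²)
Y(N) = 4*N² (Y(N) = (2*N)² = 4*N²)
8*Y(o(-3, 3)) + C(6) = 8*(4*2²) + (5 + 6)² = 8*(4*4) + 11² = 8*16 + 121 = 128 + 121 = 249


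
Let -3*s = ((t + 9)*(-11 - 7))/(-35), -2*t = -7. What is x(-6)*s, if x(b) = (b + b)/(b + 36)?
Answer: 6/7 ≈ 0.85714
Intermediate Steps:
t = 7/2 (t = -½*(-7) = 7/2 ≈ 3.5000)
x(b) = 2*b/(36 + b) (x(b) = (2*b)/(36 + b) = 2*b/(36 + b))
s = -15/7 (s = -(7/2 + 9)*(-11 - 7)/(3*(-35)) = -(25/2)*(-18)*(-1)/(3*35) = -(-75)*(-1)/35 = -⅓*45/7 = -15/7 ≈ -2.1429)
x(-6)*s = (2*(-6)/(36 - 6))*(-15/7) = (2*(-6)/30)*(-15/7) = (2*(-6)*(1/30))*(-15/7) = -⅖*(-15/7) = 6/7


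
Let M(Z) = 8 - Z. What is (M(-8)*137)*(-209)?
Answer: -458128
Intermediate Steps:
(M(-8)*137)*(-209) = ((8 - 1*(-8))*137)*(-209) = ((8 + 8)*137)*(-209) = (16*137)*(-209) = 2192*(-209) = -458128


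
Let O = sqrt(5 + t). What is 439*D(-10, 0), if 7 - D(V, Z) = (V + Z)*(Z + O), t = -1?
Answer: 11853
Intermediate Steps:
O = 2 (O = sqrt(5 - 1) = sqrt(4) = 2)
D(V, Z) = 7 - (2 + Z)*(V + Z) (D(V, Z) = 7 - (V + Z)*(Z + 2) = 7 - (V + Z)*(2 + Z) = 7 - (2 + Z)*(V + Z))
439*D(-10, 0) = 439*(7 - 1*0**2 - 2*(-10) - 2*0 - 1*(-10)*0) = 439*(7 - 1*0 + 20 + 0 + 0) = 439*(7 + 0 + 20 + 0 + 0) = 439*27 = 11853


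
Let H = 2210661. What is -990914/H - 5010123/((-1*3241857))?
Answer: 2621094011335/2388882279159 ≈ 1.0972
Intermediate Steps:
-990914/H - 5010123/((-1*3241857)) = -990914/2210661 - 5010123/((-1*3241857)) = -990914*1/2210661 - 5010123/(-3241857) = -990914/2210661 - 5010123*(-1/3241857) = -990914/2210661 + 1670041/1080619 = 2621094011335/2388882279159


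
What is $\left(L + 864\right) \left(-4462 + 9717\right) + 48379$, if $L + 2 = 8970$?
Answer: $51715539$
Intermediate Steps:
$L = 8968$ ($L = -2 + 8970 = 8968$)
$\left(L + 864\right) \left(-4462 + 9717\right) + 48379 = \left(8968 + 864\right) \left(-4462 + 9717\right) + 48379 = 9832 \cdot 5255 + 48379 = 51667160 + 48379 = 51715539$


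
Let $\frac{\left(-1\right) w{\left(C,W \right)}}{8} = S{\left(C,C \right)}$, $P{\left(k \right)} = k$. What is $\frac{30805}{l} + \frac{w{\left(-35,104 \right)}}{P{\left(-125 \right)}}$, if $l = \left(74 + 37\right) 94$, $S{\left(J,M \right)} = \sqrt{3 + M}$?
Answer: $\frac{30805}{10434} + \frac{32 i \sqrt{2}}{125} \approx 2.9524 + 0.36204 i$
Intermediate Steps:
$l = 10434$ ($l = 111 \cdot 94 = 10434$)
$w{\left(C,W \right)} = - 8 \sqrt{3 + C}$
$\frac{30805}{l} + \frac{w{\left(-35,104 \right)}}{P{\left(-125 \right)}} = \frac{30805}{10434} + \frac{\left(-8\right) \sqrt{3 - 35}}{-125} = 30805 \cdot \frac{1}{10434} + - 8 \sqrt{-32} \left(- \frac{1}{125}\right) = \frac{30805}{10434} + - 8 \cdot 4 i \sqrt{2} \left(- \frac{1}{125}\right) = \frac{30805}{10434} + - 32 i \sqrt{2} \left(- \frac{1}{125}\right) = \frac{30805}{10434} + \frac{32 i \sqrt{2}}{125}$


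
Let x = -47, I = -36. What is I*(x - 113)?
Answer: 5760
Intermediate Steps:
I*(x - 113) = -36*(-47 - 113) = -36*(-160) = 5760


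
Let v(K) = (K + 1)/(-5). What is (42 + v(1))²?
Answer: 43264/25 ≈ 1730.6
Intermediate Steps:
v(K) = -⅕ - K/5 (v(K) = (1 + K)*(-⅕) = -⅕ - K/5)
(42 + v(1))² = (42 + (-⅕ - ⅕*1))² = (42 + (-⅕ - ⅕))² = (42 - ⅖)² = (208/5)² = 43264/25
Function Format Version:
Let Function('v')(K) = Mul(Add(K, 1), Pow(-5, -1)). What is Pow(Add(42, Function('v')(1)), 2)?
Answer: Rational(43264, 25) ≈ 1730.6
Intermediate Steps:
Function('v')(K) = Add(Rational(-1, 5), Mul(Rational(-1, 5), K)) (Function('v')(K) = Mul(Add(1, K), Rational(-1, 5)) = Add(Rational(-1, 5), Mul(Rational(-1, 5), K)))
Pow(Add(42, Function('v')(1)), 2) = Pow(Add(42, Add(Rational(-1, 5), Mul(Rational(-1, 5), 1))), 2) = Pow(Add(42, Add(Rational(-1, 5), Rational(-1, 5))), 2) = Pow(Add(42, Rational(-2, 5)), 2) = Pow(Rational(208, 5), 2) = Rational(43264, 25)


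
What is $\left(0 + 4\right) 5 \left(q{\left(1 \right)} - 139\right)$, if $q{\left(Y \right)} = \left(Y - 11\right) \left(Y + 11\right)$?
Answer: $-5180$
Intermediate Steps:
$q{\left(Y \right)} = \left(-11 + Y\right) \left(11 + Y\right)$
$\left(0 + 4\right) 5 \left(q{\left(1 \right)} - 139\right) = \left(0 + 4\right) 5 \left(\left(-121 + 1^{2}\right) - 139\right) = 4 \cdot 5 \left(\left(-121 + 1\right) - 139\right) = 20 \left(-120 - 139\right) = 20 \left(-259\right) = -5180$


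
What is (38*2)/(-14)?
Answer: -38/7 ≈ -5.4286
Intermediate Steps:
(38*2)/(-14) = 76*(-1/14) = -38/7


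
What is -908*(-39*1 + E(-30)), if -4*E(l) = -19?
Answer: 31099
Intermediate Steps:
E(l) = 19/4 (E(l) = -¼*(-19) = 19/4)
-908*(-39*1 + E(-30)) = -908*(-39*1 + 19/4) = -908*(-39 + 19/4) = -908*(-137/4) = 31099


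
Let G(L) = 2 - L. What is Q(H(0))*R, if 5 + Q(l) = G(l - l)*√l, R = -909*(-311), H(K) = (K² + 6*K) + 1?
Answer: -848097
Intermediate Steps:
H(K) = 1 + K² + 6*K
R = 282699
Q(l) = -5 + 2*√l (Q(l) = -5 + (2 - (l - l))*√l = -5 + (2 - 1*0)*√l = -5 + (2 + 0)*√l = -5 + 2*√l)
Q(H(0))*R = (-5 + 2*√(1 + 0² + 6*0))*282699 = (-5 + 2*√(1 + 0 + 0))*282699 = (-5 + 2*√1)*282699 = (-5 + 2*1)*282699 = (-5 + 2)*282699 = -3*282699 = -848097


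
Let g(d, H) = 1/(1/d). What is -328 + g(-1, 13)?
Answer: -329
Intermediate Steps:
g(d, H) = d
-328 + g(-1, 13) = -328 - 1 = -329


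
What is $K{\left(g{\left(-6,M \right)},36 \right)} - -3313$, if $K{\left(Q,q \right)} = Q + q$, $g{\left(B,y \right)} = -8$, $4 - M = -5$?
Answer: $3341$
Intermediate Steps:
$M = 9$ ($M = 4 - -5 = 4 + 5 = 9$)
$K{\left(g{\left(-6,M \right)},36 \right)} - -3313 = \left(-8 + 36\right) - -3313 = 28 + 3313 = 3341$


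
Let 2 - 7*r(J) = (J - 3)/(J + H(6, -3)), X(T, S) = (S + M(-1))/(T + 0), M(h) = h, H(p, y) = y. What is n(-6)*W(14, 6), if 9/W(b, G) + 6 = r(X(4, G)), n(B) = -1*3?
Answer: 189/41 ≈ 4.6098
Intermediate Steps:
n(B) = -3
X(T, S) = (-1 + S)/T (X(T, S) = (S - 1)/(T + 0) = (-1 + S)/T)
r(J) = ⅐ (r(J) = 2/7 - (J - 3)/(7*(J - 3)) = 2/7 - (-3 + J)/(7*(-3 + J)) = 2/7 - ⅐*1 = 2/7 - ⅐ = ⅐)
W(b, G) = -63/41 (W(b, G) = 9/(-6 + ⅐) = 9/(-41/7) = 9*(-7/41) = -63/41)
n(-6)*W(14, 6) = -3*(-63/41) = 189/41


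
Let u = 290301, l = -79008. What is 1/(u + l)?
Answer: 1/211293 ≈ 4.7328e-6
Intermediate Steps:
1/(u + l) = 1/(290301 - 79008) = 1/211293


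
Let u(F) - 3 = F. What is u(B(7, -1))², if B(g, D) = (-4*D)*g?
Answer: 961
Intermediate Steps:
B(g, D) = -4*D*g
u(F) = 3 + F
u(B(7, -1))² = (3 - 4*(-1)*7)² = (3 + 28)² = 31² = 961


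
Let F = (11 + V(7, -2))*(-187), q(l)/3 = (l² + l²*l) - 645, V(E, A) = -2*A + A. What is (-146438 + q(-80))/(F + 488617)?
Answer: -1665173/486186 ≈ -3.4250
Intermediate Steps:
V(E, A) = -A
q(l) = -1935 + 3*l² + 3*l³ (q(l) = 3*((l² + l²*l) - 645) = 3*((l² + l³) - 645) = 3*(-645 + l² + l³) = -1935 + 3*l² + 3*l³)
F = -2431 (F = (11 - 1*(-2))*(-187) = (11 + 2)*(-187) = 13*(-187) = -2431)
(-146438 + q(-80))/(F + 488617) = (-146438 + (-1935 + 3*(-80)² + 3*(-80)³))/(-2431 + 488617) = (-146438 + (-1935 + 3*6400 + 3*(-512000)))/486186 = (-146438 + (-1935 + 19200 - 1536000))*(1/486186) = (-146438 - 1518735)*(1/486186) = -1665173*1/486186 = -1665173/486186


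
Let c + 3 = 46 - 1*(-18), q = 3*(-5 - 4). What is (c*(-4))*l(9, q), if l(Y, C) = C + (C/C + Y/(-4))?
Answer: 6893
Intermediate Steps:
q = -27 (q = 3*(-9) = -27)
c = 61 (c = -3 + (46 - 1*(-18)) = -3 + (46 + 18) = -3 + 64 = 61)
l(Y, C) = 1 + C - Y/4 (l(Y, C) = C + (1 + Y*(-¼)) = C + (1 - Y/4) = 1 + C - Y/4)
(c*(-4))*l(9, q) = (61*(-4))*(1 - 27 - ¼*9) = -244*(1 - 27 - 9/4) = -244*(-113/4) = 6893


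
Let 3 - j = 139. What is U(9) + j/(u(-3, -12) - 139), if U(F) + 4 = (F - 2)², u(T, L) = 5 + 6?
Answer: 737/16 ≈ 46.063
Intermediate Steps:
u(T, L) = 11
j = -136 (j = 3 - 1*139 = 3 - 139 = -136)
U(F) = -4 + (-2 + F)² (U(F) = -4 + (F - 2)² = -4 + (-2 + F)²)
U(9) + j/(u(-3, -12) - 139) = 9*(-4 + 9) - 136/(11 - 139) = 9*5 - 136/(-128) = 45 - 136*(-1/128) = 45 + 17/16 = 737/16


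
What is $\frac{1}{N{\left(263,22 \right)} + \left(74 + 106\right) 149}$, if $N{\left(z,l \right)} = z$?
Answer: $\frac{1}{27083} \approx 3.6924 \cdot 10^{-5}$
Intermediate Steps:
$\frac{1}{N{\left(263,22 \right)} + \left(74 + 106\right) 149} = \frac{1}{263 + \left(74 + 106\right) 149} = \frac{1}{263 + 180 \cdot 149} = \frac{1}{263 + 26820} = \frac{1}{27083}$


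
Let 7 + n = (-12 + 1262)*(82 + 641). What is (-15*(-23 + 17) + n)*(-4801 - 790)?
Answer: -5053330303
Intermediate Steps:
n = 903743 (n = -7 + (-12 + 1262)*(82 + 641) = -7 + 1250*723 = -7 + 903750 = 903743)
(-15*(-23 + 17) + n)*(-4801 - 790) = (-15*(-23 + 17) + 903743)*(-4801 - 790) = (-15*(-6) + 903743)*(-5591) = (90 + 903743)*(-5591) = 903833*(-5591) = -5053330303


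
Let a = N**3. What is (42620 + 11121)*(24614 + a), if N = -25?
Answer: 483077849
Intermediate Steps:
a = -15625 (a = (-25)**3 = -15625)
(42620 + 11121)*(24614 + a) = (42620 + 11121)*(24614 - 15625) = 53741*8989 = 483077849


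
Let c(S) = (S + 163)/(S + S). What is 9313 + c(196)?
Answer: 3651055/392 ≈ 9313.9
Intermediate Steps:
c(S) = (163 + S)/(2*S) (c(S) = (163 + S)/((2*S)) = (163 + S)*(1/(2*S)) = (163 + S)/(2*S))
9313 + c(196) = 9313 + (1/2)*(163 + 196)/196 = 9313 + (1/2)*(1/196)*359 = 9313 + 359/392 = 3651055/392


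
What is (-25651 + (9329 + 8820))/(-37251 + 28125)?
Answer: 3751/4563 ≈ 0.82205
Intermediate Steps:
(-25651 + (9329 + 8820))/(-37251 + 28125) = (-25651 + 18149)/(-9126) = -7502*(-1/9126) = 3751/4563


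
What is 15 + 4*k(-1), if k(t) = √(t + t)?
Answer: 15 + 4*I*√2 ≈ 15.0 + 5.6569*I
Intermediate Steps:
k(t) = √2*√t (k(t) = √(2*t) = √2*√t)
15 + 4*k(-1) = 15 + 4*(√2*√(-1)) = 15 + 4*(√2*I) = 15 + 4*(I*√2) = 15 + 4*I*√2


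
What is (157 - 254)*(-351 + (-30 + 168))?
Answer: 20661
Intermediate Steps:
(157 - 254)*(-351 + (-30 + 168)) = -97*(-351 + 138) = -97*(-213) = 20661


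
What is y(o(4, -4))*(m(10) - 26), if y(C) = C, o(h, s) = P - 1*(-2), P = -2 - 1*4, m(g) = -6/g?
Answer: 532/5 ≈ 106.40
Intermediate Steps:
P = -6 (P = -2 - 4 = -6)
o(h, s) = -4 (o(h, s) = -6 - 1*(-2) = -6 + 2 = -4)
y(o(4, -4))*(m(10) - 26) = -4*(-6/10 - 26) = -4*(-6*⅒ - 26) = -4*(-⅗ - 26) = -4*(-133/5) = 532/5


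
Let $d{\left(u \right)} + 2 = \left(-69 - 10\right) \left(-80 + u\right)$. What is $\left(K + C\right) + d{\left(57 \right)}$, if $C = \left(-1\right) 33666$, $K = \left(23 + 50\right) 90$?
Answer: $-25281$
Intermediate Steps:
$K = 6570$ ($K = 73 \cdot 90 = 6570$)
$C = -33666$
$d{\left(u \right)} = 6318 - 79 u$ ($d{\left(u \right)} = -2 + \left(-69 - 10\right) \left(-80 + u\right) = -2 - 79 \left(-80 + u\right) = -2 - \left(-6320 + 79 u\right) = 6318 - 79 u$)
$\left(K + C\right) + d{\left(57 \right)} = \left(6570 - 33666\right) + \left(6318 - 4503\right) = -27096 + \left(6318 - 4503\right) = -27096 + 1815 = -25281$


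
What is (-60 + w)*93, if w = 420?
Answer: 33480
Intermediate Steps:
(-60 + w)*93 = (-60 + 420)*93 = 360*93 = 33480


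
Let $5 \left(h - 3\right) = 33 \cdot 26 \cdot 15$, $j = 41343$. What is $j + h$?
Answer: $43920$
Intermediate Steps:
$h = 2577$ ($h = 3 + \frac{33 \cdot 26 \cdot 15}{5} = 3 + \frac{858 \cdot 15}{5} = 3 + \frac{1}{5} \cdot 12870 = 3 + 2574 = 2577$)
$j + h = 41343 + 2577 = 43920$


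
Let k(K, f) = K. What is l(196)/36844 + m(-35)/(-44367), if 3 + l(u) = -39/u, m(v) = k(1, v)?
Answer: -35039533/320392918608 ≈ -0.00010936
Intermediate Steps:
m(v) = 1
l(u) = -3 - 39/u
l(196)/36844 + m(-35)/(-44367) = (-3 - 39/196)/36844 + 1/(-44367) = (-3 - 39*1/196)*(1/36844) + 1*(-1/44367) = (-3 - 39/196)*(1/36844) - 1/44367 = -627/196*1/36844 - 1/44367 = -627/7221424 - 1/44367 = -35039533/320392918608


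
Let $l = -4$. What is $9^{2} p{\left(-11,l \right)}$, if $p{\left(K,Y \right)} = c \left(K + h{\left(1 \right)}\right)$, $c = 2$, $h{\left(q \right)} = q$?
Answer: $-1620$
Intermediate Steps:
$p{\left(K,Y \right)} = 2 + 2 K$ ($p{\left(K,Y \right)} = 2 \left(K + 1\right) = 2 \left(1 + K\right) = 2 + 2 K$)
$9^{2} p{\left(-11,l \right)} = 9^{2} \left(2 + 2 \left(-11\right)\right) = 81 \left(2 - 22\right) = 81 \left(-20\right) = -1620$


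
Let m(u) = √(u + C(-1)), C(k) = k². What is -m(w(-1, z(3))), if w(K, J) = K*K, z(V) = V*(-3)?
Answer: -√2 ≈ -1.4142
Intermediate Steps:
z(V) = -3*V
w(K, J) = K²
m(u) = √(1 + u) (m(u) = √(u + (-1)²) = √(u + 1) = √(1 + u))
-m(w(-1, z(3))) = -√(1 + (-1)²) = -√(1 + 1) = -√2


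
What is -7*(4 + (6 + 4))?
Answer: -98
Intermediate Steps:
-7*(4 + (6 + 4)) = -7*(4 + 10) = -7*14 = -98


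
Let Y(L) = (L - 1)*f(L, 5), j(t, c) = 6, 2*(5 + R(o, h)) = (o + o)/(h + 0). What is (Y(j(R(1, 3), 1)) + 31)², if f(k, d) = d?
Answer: 3136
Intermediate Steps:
R(o, h) = -5 + o/h (R(o, h) = -5 + ((o + o)/(h + 0))/2 = -5 + ((2*o)/h)/2 = -5 + (2*o/h)/2 = -5 + o/h)
Y(L) = -5 + 5*L (Y(L) = (L - 1)*5 = (-1 + L)*5 = -5 + 5*L)
(Y(j(R(1, 3), 1)) + 31)² = ((-5 + 5*6) + 31)² = ((-5 + 30) + 31)² = (25 + 31)² = 56² = 3136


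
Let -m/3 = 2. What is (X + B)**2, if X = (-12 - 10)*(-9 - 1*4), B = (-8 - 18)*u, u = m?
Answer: 195364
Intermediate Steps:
m = -6 (m = -3*2 = -6)
u = -6
B = 156 (B = (-8 - 18)*(-6) = -26*(-6) = 156)
X = 286 (X = -22*(-9 - 4) = -22*(-13) = 286)
(X + B)**2 = (286 + 156)**2 = 442**2 = 195364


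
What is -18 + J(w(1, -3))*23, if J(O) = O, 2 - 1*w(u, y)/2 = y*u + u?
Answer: 166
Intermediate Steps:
w(u, y) = 4 - 2*u - 2*u*y (w(u, y) = 4 - 2*(y*u + u) = 4 - 2*(u*y + u) = 4 - 2*(u + u*y) = 4 + (-2*u - 2*u*y) = 4 - 2*u - 2*u*y)
-18 + J(w(1, -3))*23 = -18 + (4 - 2*1 - 2*1*(-3))*23 = -18 + (4 - 2 + 6)*23 = -18 + 8*23 = -18 + 184 = 166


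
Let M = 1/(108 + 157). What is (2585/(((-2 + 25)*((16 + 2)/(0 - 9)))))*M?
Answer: -517/2438 ≈ -0.21206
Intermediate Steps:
M = 1/265 ≈ 0.0037736
(2585/(((-2 + 25)*((16 + 2)/(0 - 9)))))*M = (2585/(((-2 + 25)*((16 + 2)/(0 - 9)))))*(1/265) = (2585/((23*(18/(-9)))))*(1/265) = (2585/((23*(18*(-1/9)))))*(1/265) = (2585/((23*(-2))))*(1/265) = (2585/(-46))*(1/265) = (2585*(-1/46))*(1/265) = -2585/46*1/265 = -517/2438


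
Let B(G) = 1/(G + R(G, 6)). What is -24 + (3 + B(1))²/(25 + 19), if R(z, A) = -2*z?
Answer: -263/11 ≈ -23.909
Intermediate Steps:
B(G) = -1/G (B(G) = 1/(G - 2*G) = 1/(-G) = -1/G)
-24 + (3 + B(1))²/(25 + 19) = -24 + (3 - 1/1)²/(25 + 19) = -24 + (3 - 1*1)²/44 = -24 + (3 - 1)²/44 = -24 + (1/44)*2² = -24 + (1/44)*4 = -24 + 1/11 = -263/11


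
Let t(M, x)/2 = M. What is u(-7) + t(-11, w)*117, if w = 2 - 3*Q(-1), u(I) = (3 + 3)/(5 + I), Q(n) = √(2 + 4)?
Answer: -2577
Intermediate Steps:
Q(n) = √6
u(I) = 6/(5 + I)
w = 2 - 3*√6 ≈ -5.3485
t(M, x) = 2*M
u(-7) + t(-11, w)*117 = 6/(5 - 7) + (2*(-11))*117 = 6/(-2) - 22*117 = 6*(-½) - 2574 = -3 - 2574 = -2577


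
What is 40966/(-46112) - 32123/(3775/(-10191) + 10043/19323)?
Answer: -759612287707939/3530916884 ≈ -2.1513e+5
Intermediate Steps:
40966/(-46112) - 32123/(3775/(-10191) + 10043/19323) = 40966*(-1/46112) - 32123/(3775*(-1/10191) + 10043*(1/19323)) = -20483/23056 - 32123/(-3775/10191 + 10043/19323) = -20483/23056 - 32123/9801296/65640231 = -20483/23056 - 32123*65640231/9801296 = -20483/23056 - 2108561140413/9801296 = -759612287707939/3530916884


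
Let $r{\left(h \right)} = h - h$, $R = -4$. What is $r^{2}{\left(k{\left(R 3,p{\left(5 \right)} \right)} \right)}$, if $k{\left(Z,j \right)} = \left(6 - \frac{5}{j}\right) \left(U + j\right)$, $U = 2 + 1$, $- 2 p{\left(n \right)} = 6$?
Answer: $0$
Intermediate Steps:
$p{\left(n \right)} = -3$ ($p{\left(n \right)} = \left(- \frac{1}{2}\right) 6 = -3$)
$U = 3$
$k{\left(Z,j \right)} = \left(3 + j\right) \left(6 - \frac{5}{j}\right)$ ($k{\left(Z,j \right)} = \left(6 - \frac{5}{j}\right) \left(3 + j\right) = \left(3 + j\right) \left(6 - \frac{5}{j}\right)$)
$r{\left(h \right)} = 0$
$r^{2}{\left(k{\left(R 3,p{\left(5 \right)} \right)} \right)} = 0^{2} = 0$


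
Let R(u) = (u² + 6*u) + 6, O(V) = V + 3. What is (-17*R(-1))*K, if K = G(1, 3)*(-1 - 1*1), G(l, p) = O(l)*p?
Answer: 408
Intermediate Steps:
O(V) = 3 + V
R(u) = 6 + u² + 6*u
G(l, p) = p*(3 + l) (G(l, p) = (3 + l)*p = p*(3 + l))
K = -24 (K = (3*(3 + 1))*(-1 - 1*1) = (3*4)*(-1 - 1) = 12*(-2) = -24)
(-17*R(-1))*K = -17*(6 + (-1)² + 6*(-1))*(-24) = -17*(6 + 1 - 6)*(-24) = -17*1*(-24) = -17*(-24) = 408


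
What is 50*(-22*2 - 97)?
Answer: -7050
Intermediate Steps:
50*(-22*2 - 97) = 50*(-44 - 97) = 50*(-141) = -7050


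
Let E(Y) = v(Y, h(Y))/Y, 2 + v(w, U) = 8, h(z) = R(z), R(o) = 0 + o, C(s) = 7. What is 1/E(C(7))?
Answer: 7/6 ≈ 1.1667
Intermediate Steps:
R(o) = o
h(z) = z
v(w, U) = 6 (v(w, U) = -2 + 8 = 6)
E(Y) = 6/Y
1/E(C(7)) = 1/(6/7) = 7/6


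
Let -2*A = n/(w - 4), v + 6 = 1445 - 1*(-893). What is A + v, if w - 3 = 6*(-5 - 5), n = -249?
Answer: 284255/122 ≈ 2330.0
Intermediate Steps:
w = -57 (w = 3 + 6*(-5 - 5) = 3 + 6*(-10) = 3 - 60 = -57)
v = 2332 (v = -6 + (1445 - 1*(-893)) = -6 + (1445 + 893) = -6 + 2338 = 2332)
A = -249/122 (A = -(-249)/(2*(-57 - 4)) = -(-249)/(2*(-61)) = -(-249)*(-1)/(2*61) = -1/2*249/61 = -249/122 ≈ -2.0410)
A + v = -249/122 + 2332 = 284255/122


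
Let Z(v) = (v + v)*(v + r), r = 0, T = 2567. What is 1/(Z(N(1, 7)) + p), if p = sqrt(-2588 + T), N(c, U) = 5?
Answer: 50/2521 - I*sqrt(21)/2521 ≈ 0.019833 - 0.0018178*I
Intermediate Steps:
Z(v) = 2*v**2 (Z(v) = (v + v)*(v + 0) = (2*v)*v = 2*v**2)
p = I*sqrt(21) (p = sqrt(-2588 + 2567) = sqrt(-21) = I*sqrt(21) ≈ 4.5826*I)
1/(Z(N(1, 7)) + p) = 1/(2*5**2 + I*sqrt(21)) = 1/(2*25 + I*sqrt(21)) = 1/(50 + I*sqrt(21))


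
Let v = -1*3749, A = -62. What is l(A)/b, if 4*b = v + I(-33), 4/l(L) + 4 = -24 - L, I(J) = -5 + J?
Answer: -8/64379 ≈ -0.00012426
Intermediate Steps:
v = -3749
l(L) = 4/(-28 - L) (l(L) = 4/(-4 + (-24 - L)) = 4/(-28 - L))
b = -3787/4 (b = (-3749 + (-5 - 33))/4 = (-3749 - 38)/4 = (¼)*(-3787) = -3787/4 ≈ -946.75)
l(A)/b = (-4/(28 - 62))/(-3787/4) = -4/(-34)*(-4/3787) = -4*(-1/34)*(-4/3787) = (2/17)*(-4/3787) = -8/64379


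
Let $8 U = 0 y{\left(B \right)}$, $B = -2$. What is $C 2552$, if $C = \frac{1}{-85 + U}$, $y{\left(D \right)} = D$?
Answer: $- \frac{2552}{85} \approx -30.024$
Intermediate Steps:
$U = 0$ ($U = \frac{0 \left(-2\right)}{8} = \frac{1}{8} \cdot 0 = 0$)
$C = - \frac{1}{85}$ ($C = \frac{1}{-85 + 0} = \frac{1}{-85} = - \frac{1}{85} \approx -0.011765$)
$C 2552 = \left(- \frac{1}{85}\right) 2552 = - \frac{2552}{85}$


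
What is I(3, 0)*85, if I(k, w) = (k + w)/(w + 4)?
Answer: 255/4 ≈ 63.750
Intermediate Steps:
I(k, w) = (k + w)/(4 + w)
I(3, 0)*85 = ((3 + 0)/(4 + 0))*85 = (3/4)*85 = ((¼)*3)*85 = (¾)*85 = 255/4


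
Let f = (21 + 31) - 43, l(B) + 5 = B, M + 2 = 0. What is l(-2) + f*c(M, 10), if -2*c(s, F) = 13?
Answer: -131/2 ≈ -65.500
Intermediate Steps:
M = -2 (M = -2 + 0 = -2)
l(B) = -5 + B
f = 9 (f = 52 - 43 = 9)
c(s, F) = -13/2 (c(s, F) = -1/2*13 = -13/2)
l(-2) + f*c(M, 10) = (-5 - 2) + 9*(-13/2) = -7 - 117/2 = -131/2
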